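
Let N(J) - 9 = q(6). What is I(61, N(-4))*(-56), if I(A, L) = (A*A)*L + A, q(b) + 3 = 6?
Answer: -2503928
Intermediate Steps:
q(b) = 3 (q(b) = -3 + 6 = 3)
N(J) = 12 (N(J) = 9 + 3 = 12)
I(A, L) = A + L*A**2 (I(A, L) = A**2*L + A = L*A**2 + A = A + L*A**2)
I(61, N(-4))*(-56) = (61*(1 + 61*12))*(-56) = (61*(1 + 732))*(-56) = (61*733)*(-56) = 44713*(-56) = -2503928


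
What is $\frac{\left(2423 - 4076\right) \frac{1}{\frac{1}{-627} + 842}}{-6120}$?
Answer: $\frac{115159}{358994440} \approx 0.00032078$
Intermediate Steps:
$\frac{\left(2423 - 4076\right) \frac{1}{\frac{1}{-627} + 842}}{-6120} = - \frac{1653}{- \frac{1}{627} + 842} \left(- \frac{1}{6120}\right) = - \frac{1653}{\frac{527933}{627}} \left(- \frac{1}{6120}\right) = \left(-1653\right) \frac{627}{527933} \left(- \frac{1}{6120}\right) = \left(- \frac{1036431}{527933}\right) \left(- \frac{1}{6120}\right) = \frac{115159}{358994440}$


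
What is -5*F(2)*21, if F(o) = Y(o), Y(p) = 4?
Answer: -420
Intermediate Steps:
F(o) = 4
-5*F(2)*21 = -5*4*21 = -20*21 = -420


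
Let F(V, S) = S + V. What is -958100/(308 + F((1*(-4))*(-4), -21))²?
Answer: -958100/91809 ≈ -10.436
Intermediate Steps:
-958100/(308 + F((1*(-4))*(-4), -21))² = -958100/(308 + (-21 + (1*(-4))*(-4)))² = -958100/(308 + (-21 - 4*(-4)))² = -958100/(308 + (-21 + 16))² = -958100/(308 - 5)² = -958100/(303²) = -958100/91809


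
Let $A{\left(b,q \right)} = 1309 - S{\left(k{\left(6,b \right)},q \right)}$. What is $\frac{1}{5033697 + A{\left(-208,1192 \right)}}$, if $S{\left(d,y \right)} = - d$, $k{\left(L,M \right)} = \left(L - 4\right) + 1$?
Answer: $\frac{1}{5035009} \approx 1.9861 \cdot 10^{-7}$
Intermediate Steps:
$k{\left(L,M \right)} = -3 + L$ ($k{\left(L,M \right)} = \left(-4 + L\right) + 1 = -3 + L$)
$A{\left(b,q \right)} = 1312$ ($A{\left(b,q \right)} = 1309 - - (-3 + 6) = 1309 - \left(-1\right) 3 = 1309 - -3 = 1309 + 3 = 1312$)
$\frac{1}{5033697 + A{\left(-208,1192 \right)}} = \frac{1}{5033697 + 1312} = \frac{1}{5035009}$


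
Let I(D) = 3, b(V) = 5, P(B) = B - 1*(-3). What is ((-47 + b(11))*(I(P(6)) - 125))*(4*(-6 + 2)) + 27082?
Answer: -54902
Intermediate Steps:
P(B) = 3 + B (P(B) = B + 3 = 3 + B)
((-47 + b(11))*(I(P(6)) - 125))*(4*(-6 + 2)) + 27082 = ((-47 + 5)*(3 - 125))*(4*(-6 + 2)) + 27082 = (-42*(-122))*(4*(-4)) + 27082 = 5124*(-16) + 27082 = -81984 + 27082 = -54902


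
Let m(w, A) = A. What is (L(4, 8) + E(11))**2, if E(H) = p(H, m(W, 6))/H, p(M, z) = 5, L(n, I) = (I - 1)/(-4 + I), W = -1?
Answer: 9409/1936 ≈ 4.8600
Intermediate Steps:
L(n, I) = (-1 + I)/(-4 + I)
E(H) = 5/H
(L(4, 8) + E(11))**2 = ((-1 + 8)/(-4 + 8) + 5/11)**2 = (7/4 + 5*(1/11))**2 = ((1/4)*7 + 5/11)**2 = (7/4 + 5/11)**2 = (97/44)**2 = 9409/1936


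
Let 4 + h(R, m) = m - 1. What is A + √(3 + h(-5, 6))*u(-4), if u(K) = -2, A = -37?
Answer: -41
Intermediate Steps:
h(R, m) = -5 + m (h(R, m) = -4 + (m - 1) = -4 + (-1 + m) = -5 + m)
A + √(3 + h(-5, 6))*u(-4) = -37 + √(3 + (-5 + 6))*(-2) = -37 + √(3 + 1)*(-2) = -37 + √4*(-2) = -37 + 2*(-2) = -37 - 4 = -41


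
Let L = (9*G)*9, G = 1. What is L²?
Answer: 6561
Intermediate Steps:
L = 81 (L = (9*1)*9 = 9*9 = 81)
L² = 81² = 6561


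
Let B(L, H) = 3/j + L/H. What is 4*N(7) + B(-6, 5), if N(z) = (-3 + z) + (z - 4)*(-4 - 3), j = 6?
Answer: -687/10 ≈ -68.700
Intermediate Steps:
N(z) = 25 - 6*z (N(z) = (-3 + z) + (-4 + z)*(-7) = (-3 + z) + (28 - 7*z) = 25 - 6*z)
B(L, H) = ½ + L/H (B(L, H) = 3/6 + L/H = 3*(⅙) + L/H = ½ + L/H)
4*N(7) + B(-6, 5) = 4*(25 - 6*7) + (-6 + (½)*5)/5 = 4*(25 - 42) + (-6 + 5/2)/5 = 4*(-17) + (⅕)*(-7/2) = -68 - 7/10 = -687/10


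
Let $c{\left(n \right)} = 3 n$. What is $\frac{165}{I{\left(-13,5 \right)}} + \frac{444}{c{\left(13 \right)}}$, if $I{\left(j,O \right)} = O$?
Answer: $\frac{577}{13} \approx 44.385$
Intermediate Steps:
$\frac{165}{I{\left(-13,5 \right)}} + \frac{444}{c{\left(13 \right)}} = \frac{165}{5} + \frac{444}{3 \cdot 13} = 165 \cdot \frac{1}{5} + \frac{444}{39} = 33 + 444 \cdot \frac{1}{39} = 33 + \frac{148}{13} = \frac{577}{13}$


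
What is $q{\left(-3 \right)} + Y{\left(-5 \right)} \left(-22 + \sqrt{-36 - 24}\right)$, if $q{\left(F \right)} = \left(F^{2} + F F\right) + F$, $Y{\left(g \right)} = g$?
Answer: $125 - 10 i \sqrt{15} \approx 125.0 - 38.73 i$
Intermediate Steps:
$q{\left(F \right)} = F + 2 F^{2}$ ($q{\left(F \right)} = \left(F^{2} + F^{2}\right) + F = 2 F^{2} + F = F + 2 F^{2}$)
$q{\left(-3 \right)} + Y{\left(-5 \right)} \left(-22 + \sqrt{-36 - 24}\right) = - 3 \left(1 + 2 \left(-3\right)\right) - 5 \left(-22 + \sqrt{-36 - 24}\right) = - 3 \left(1 - 6\right) - 5 \left(-22 + \sqrt{-60}\right) = \left(-3\right) \left(-5\right) - 5 \left(-22 + 2 i \sqrt{15}\right) = 15 + \left(110 - 10 i \sqrt{15}\right) = 125 - 10 i \sqrt{15}$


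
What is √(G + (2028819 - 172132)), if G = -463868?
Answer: √1392819 ≈ 1180.2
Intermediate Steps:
√(G + (2028819 - 172132)) = √(-463868 + (2028819 - 172132)) = √(-463868 + 1856687) = √1392819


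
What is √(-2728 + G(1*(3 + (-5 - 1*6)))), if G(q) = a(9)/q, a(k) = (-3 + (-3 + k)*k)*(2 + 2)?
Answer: I*√11014/2 ≈ 52.474*I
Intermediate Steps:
a(k) = -12 + 4*k*(-3 + k) (a(k) = (-3 + k*(-3 + k))*4 = -12 + 4*k*(-3 + k))
G(q) = 204/q (G(q) = (-12 - 12*9 + 4*9²)/q = (-12 - 108 + 4*81)/q = (-12 - 108 + 324)/q = 204/q)
√(-2728 + G(1*(3 + (-5 - 1*6)))) = √(-2728 + 204/((1*(3 + (-5 - 1*6))))) = √(-2728 + 204/((1*(3 + (-5 - 6))))) = √(-2728 + 204/((1*(3 - 11)))) = √(-2728 + 204/((1*(-8)))) = √(-2728 + 204/(-8)) = √(-2728 + 204*(-⅛)) = √(-2728 - 51/2) = √(-5507/2) = I*√11014/2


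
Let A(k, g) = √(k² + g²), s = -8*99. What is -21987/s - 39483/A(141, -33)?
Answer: 2443/88 - 13161*√2330/2330 ≈ -244.89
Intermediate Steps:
s = -792
A(k, g) = √(g² + k²)
-21987/s - 39483/A(141, -33) = -21987/(-792) - 39483/√((-33)² + 141²) = -21987*(-1/792) - 39483/√(1089 + 19881) = 2443/88 - 39483*√2330/6990 = 2443/88 - 13161*√2330/2330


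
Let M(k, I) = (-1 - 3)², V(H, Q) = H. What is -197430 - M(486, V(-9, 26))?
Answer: -197446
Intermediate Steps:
M(k, I) = 16 (M(k, I) = (-4)² = 16)
-197430 - M(486, V(-9, 26)) = -197430 - 1*16 = -197430 - 16 = -197446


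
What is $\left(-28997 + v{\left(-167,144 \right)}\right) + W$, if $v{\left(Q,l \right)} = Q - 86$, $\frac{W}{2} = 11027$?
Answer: $-7196$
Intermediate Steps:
$W = 22054$ ($W = 2 \cdot 11027 = 22054$)
$v{\left(Q,l \right)} = -86 + Q$
$\left(-28997 + v{\left(-167,144 \right)}\right) + W = \left(-28997 - 253\right) + 22054 = -29250 + 22054 = -7196$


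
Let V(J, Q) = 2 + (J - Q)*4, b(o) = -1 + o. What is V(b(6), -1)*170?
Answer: 4420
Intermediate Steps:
V(J, Q) = 2 - 4*Q + 4*J (V(J, Q) = 2 + (-4*Q + 4*J) = 2 - 4*Q + 4*J)
V(b(6), -1)*170 = (2 - 4*(-1) + 4*(-1 + 6))*170 = (2 + 4 + 4*5)*170 = (2 + 4 + 20)*170 = 26*170 = 4420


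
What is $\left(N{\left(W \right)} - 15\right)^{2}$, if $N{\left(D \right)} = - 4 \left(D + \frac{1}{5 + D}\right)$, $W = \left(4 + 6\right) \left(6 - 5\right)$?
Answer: $\frac{687241}{225} \approx 3054.4$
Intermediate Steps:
$W = 10$ ($W = 10 \cdot 1 = 10$)
$N{\left(D \right)} = - 4 D - \frac{4}{5 + D}$
$\left(N{\left(W \right)} - 15\right)^{2} = \left(\frac{4 \left(-1 - 10^{2} - 50\right)}{5 + 10} - 15\right)^{2} = \left(\frac{4 \left(-1 - 100 - 50\right)}{15} - 15\right)^{2} = \left(4 \cdot \frac{1}{15} \left(-1 - 100 - 50\right) - 15\right)^{2} = \left(4 \cdot \frac{1}{15} \left(-151\right) - 15\right)^{2} = \left(- \frac{604}{15} - 15\right)^{2} = \left(- \frac{829}{15}\right)^{2} = \frac{687241}{225}$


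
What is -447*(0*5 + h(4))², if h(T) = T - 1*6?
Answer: -1788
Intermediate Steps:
h(T) = -6 + T (h(T) = T - 6 = -6 + T)
-447*(0*5 + h(4))² = -447*(0*5 + (-6 + 4))² = -447*(0 - 2)² = -447*(-2)² = -447*4 = -1788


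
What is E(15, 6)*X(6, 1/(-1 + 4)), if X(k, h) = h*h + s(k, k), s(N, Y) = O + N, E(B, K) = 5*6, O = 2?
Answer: 730/3 ≈ 243.33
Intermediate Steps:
E(B, K) = 30
s(N, Y) = 2 + N
X(k, h) = 2 + k + h² (X(k, h) = h*h + (2 + k) = h² + (2 + k) = 2 + k + h²)
E(15, 6)*X(6, 1/(-1 + 4)) = 30*(2 + 6 + (1/(-1 + 4))²) = 30*(2 + 6 + (1/3)²) = 30*(2 + 6 + (⅓)²) = 30*(2 + 6 + ⅑) = 30*(73/9) = 730/3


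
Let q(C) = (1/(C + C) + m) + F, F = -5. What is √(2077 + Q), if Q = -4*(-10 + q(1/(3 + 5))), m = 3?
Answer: √2109 ≈ 45.924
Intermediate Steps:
q(C) = -2 + 1/(2*C) (q(C) = (1/(C + C) + 3) - 5 = (1/(2*C) + 3) - 5 = (3 + 1/(2*C)) - 5 = -2 + 1/(2*C))
Q = 32 (Q = -4*(-10 + (-2 + 1/(2*(1/(3 + 5))))) = -4*(-10 + (-2 + 1/(2*(1/8)))) = -4*(-10 + (-2 + 1/(2*(⅛)))) = -4*(-10 + (-2 + (½)*8)) = -4*(-10 + (-2 + 4)) = -4*(-10 + 2) = -4*(-8) = 32)
√(2077 + Q) = √(2077 + 32) = √2109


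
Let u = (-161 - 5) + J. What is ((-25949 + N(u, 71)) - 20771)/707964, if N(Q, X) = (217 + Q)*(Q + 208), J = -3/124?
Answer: -685465915/10885654464 ≈ -0.062970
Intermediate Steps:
J = -3/124 (J = -3*1/124 = -3/124 ≈ -0.024194)
u = -20587/124 (u = (-161 - 5) - 3/124 = -166 - 3/124 = -20587/124 ≈ -166.02)
N(Q, X) = (208 + Q)*(217 + Q) (N(Q, X) = (217 + Q)*(208 + Q) = (208 + Q)*(217 + Q))
((-25949 + N(u, 71)) - 20771)/707964 = ((-25949 + (45136 + (-20587/124)² + 425*(-20587/124))) - 20771)/707964 = ((-25949 + (45136 + 423824569/15376 - 8749475/124)) - 20771)*(1/707964) = ((-25949 + 32900805/15376) - 20771)*(1/707964) = (-366091019/15376 - 20771)*(1/707964) = -685465915/15376*1/707964 = -685465915/10885654464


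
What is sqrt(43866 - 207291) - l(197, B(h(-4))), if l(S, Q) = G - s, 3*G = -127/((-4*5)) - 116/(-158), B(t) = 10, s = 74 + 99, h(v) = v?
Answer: 269609/1580 + 5*I*sqrt(6537) ≈ 170.64 + 404.26*I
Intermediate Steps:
s = 173
G = 3731/1580 (G = (-127/((-4*5)) - 116/(-158))/3 = (-127/(-20) - 116*(-1/158))/3 = (-127*(-1/20) + 58/79)/3 = (127/20 + 58/79)/3 = (1/3)*(11193/1580) = 3731/1580 ≈ 2.3614)
l(S, Q) = -269609/1580 (l(S, Q) = 3731/1580 - 1*173 = 3731/1580 - 173 = -269609/1580)
sqrt(43866 - 207291) - l(197, B(h(-4))) = sqrt(43866 - 207291) - 1*(-269609/1580) = sqrt(-163425) + 269609/1580 = 5*I*sqrt(6537) + 269609/1580 = 269609/1580 + 5*I*sqrt(6537)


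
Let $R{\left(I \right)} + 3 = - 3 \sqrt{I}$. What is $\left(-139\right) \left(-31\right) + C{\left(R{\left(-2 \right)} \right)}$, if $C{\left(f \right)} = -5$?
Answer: $4304$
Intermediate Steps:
$R{\left(I \right)} = -3 - 3 \sqrt{I}$
$\left(-139\right) \left(-31\right) + C{\left(R{\left(-2 \right)} \right)} = \left(-139\right) \left(-31\right) - 5 = 4309 - 5 = 4304$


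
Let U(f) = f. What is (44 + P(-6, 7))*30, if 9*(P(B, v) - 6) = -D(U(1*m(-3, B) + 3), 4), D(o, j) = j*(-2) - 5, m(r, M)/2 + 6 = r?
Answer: 4630/3 ≈ 1543.3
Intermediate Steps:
m(r, M) = -12 + 2*r
D(o, j) = -5 - 2*j (D(o, j) = -2*j - 5 = -5 - 2*j)
P(B, v) = 67/9 (P(B, v) = 6 + (-(-5 - 2*4))/9 = 6 + (-(-5 - 8))/9 = 6 + (-1*(-13))/9 = 6 + (⅑)*13 = 6 + 13/9 = 67/9)
(44 + P(-6, 7))*30 = (44 + 67/9)*30 = (463/9)*30 = 4630/3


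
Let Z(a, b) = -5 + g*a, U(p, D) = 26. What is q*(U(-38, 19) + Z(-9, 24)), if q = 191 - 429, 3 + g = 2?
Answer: -7140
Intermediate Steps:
g = -1 (g = -3 + 2 = -1)
Z(a, b) = -5 - a
q = -238
q*(U(-38, 19) + Z(-9, 24)) = -238*(26 + (-5 - 1*(-9))) = -238*(26 + (-5 + 9)) = -238*(26 + 4) = -238*30 = -7140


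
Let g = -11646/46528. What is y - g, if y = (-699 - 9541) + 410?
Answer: -228679297/23264 ≈ -9829.8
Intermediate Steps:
g = -5823/23264 (g = -11646*1/46528 = -5823/23264 ≈ -0.25030)
y = -9830 (y = -10240 + 410 = -9830)
y - g = -9830 - 1*(-5823/23264) = -9830 + 5823/23264 = -228679297/23264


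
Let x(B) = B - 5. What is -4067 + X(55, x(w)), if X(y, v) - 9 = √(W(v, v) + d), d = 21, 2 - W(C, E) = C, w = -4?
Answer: -4058 + 4*√2 ≈ -4052.3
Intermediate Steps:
W(C, E) = 2 - C
x(B) = -5 + B
X(y, v) = 9 + √(23 - v) (X(y, v) = 9 + √((2 - v) + 21) = 9 + √(23 - v))
-4067 + X(55, x(w)) = -4067 + (9 + √(23 - (-5 - 4))) = -4067 + (9 + √(23 - 1*(-9))) = -4067 + (9 + √(23 + 9)) = -4067 + (9 + √32) = -4067 + (9 + 4*√2) = -4058 + 4*√2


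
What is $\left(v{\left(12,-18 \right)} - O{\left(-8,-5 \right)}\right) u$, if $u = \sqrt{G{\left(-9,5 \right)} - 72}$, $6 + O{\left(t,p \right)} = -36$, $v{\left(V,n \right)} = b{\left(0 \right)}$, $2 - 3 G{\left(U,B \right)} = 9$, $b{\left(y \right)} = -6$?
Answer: $12 i \sqrt{669} \approx 310.38 i$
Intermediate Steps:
$G{\left(U,B \right)} = - \frac{7}{3}$ ($G{\left(U,B \right)} = \frac{2}{3} - 3 = - \frac{7}{3}$)
$v{\left(V,n \right)} = -6$
$O{\left(t,p \right)} = -42$ ($O{\left(t,p \right)} = -6 - 36 = -42$)
$u = \frac{i \sqrt{669}}{3}$ ($u = \sqrt{- \frac{7}{3} - 72} = \sqrt{- \frac{223}{3}} = \frac{i \sqrt{669}}{3} \approx 8.6217 i$)
$\left(v{\left(12,-18 \right)} - O{\left(-8,-5 \right)}\right) u = \left(-6 - -42\right) \frac{i \sqrt{669}}{3} = \left(-6 + 42\right) \frac{i \sqrt{669}}{3} = 36 \frac{i \sqrt{669}}{3} = 12 i \sqrt{669}$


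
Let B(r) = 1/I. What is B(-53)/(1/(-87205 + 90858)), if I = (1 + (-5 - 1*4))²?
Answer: 3653/64 ≈ 57.078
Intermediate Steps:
I = 64 (I = (1 + (-5 - 4))² = (1 - 9)² = (-8)² = 64)
B(r) = 1/64
B(-53)/(1/(-87205 + 90858)) = 1/(64*(1/(-87205 + 90858))) = 1/(64*(1/3653)) = (1/64)*3653 = 3653/64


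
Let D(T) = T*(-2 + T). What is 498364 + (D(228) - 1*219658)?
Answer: 330234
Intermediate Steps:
498364 + (D(228) - 1*219658) = 498364 + (228*(-2 + 228) - 1*219658) = 498364 + (228*226 - 219658) = 498364 + (51528 - 219658) = 498364 - 168130 = 330234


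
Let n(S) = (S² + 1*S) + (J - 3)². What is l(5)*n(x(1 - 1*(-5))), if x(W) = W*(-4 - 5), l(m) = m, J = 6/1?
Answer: 14355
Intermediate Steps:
J = 6 (J = 6*1 = 6)
x(W) = -9*W (x(W) = W*(-9) = -9*W)
n(S) = 9 + S + S² (n(S) = (S² + 1*S) + (6 - 3)² = (S² + S) + 3² = (S + S²) + 9 = 9 + S + S²)
l(5)*n(x(1 - 1*(-5))) = 5*(9 - 9*(1 - 1*(-5)) + (-9*(1 - 1*(-5)))²) = 5*(9 - 9*(1 + 5) + (-9*(1 + 5))²) = 5*(9 - 9*6 + (-9*6)²) = 5*(9 - 54 + (-54)²) = 5*(9 - 54 + 2916) = 5*2871 = 14355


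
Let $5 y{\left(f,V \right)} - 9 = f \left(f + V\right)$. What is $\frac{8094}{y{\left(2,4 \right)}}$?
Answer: $\frac{13490}{7} \approx 1927.1$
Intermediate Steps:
$y{\left(f,V \right)} = \frac{9}{5} + \frac{f \left(V + f\right)}{5}$ ($y{\left(f,V \right)} = \frac{9}{5} + \frac{f \left(f + V\right)}{5} = \frac{9}{5} + \frac{f \left(V + f\right)}{5}$)
$\frac{8094}{y{\left(2,4 \right)}} = \frac{8094}{\frac{9}{5} + \frac{2^{2}}{5} + \frac{1}{5} \cdot 4 \cdot 2} = \frac{8094}{\frac{9}{5} + \frac{1}{5} \cdot 4 + \frac{8}{5}} = \frac{8094}{\frac{9}{5} + \frac{4}{5} + \frac{8}{5}} = \frac{8094}{\frac{21}{5}} = 8094 \cdot \frac{5}{21} = \frac{13490}{7}$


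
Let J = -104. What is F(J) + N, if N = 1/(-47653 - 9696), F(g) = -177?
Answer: -10150774/57349 ≈ -177.00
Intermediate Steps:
N = -1/57349 (N = 1/(-57349) = -1/57349 ≈ -1.7437e-5)
F(J) + N = -177 - 1/57349 = -10150774/57349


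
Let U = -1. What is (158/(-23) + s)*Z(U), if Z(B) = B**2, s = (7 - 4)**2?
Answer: 49/23 ≈ 2.1304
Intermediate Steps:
s = 9 (s = 3**2 = 9)
(158/(-23) + s)*Z(U) = (158/(-23) + 9)*(-1)**2 = (158*(-1/23) + 9)*1 = (-158/23 + 9)*1 = (49/23)*1 = 49/23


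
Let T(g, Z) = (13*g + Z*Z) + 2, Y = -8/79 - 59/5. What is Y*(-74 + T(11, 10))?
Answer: -803871/395 ≈ -2035.1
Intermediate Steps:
Y = -4701/395 (Y = -8*1/79 - 59*1/5 = -8/79 - 59/5 = -4701/395 ≈ -11.901)
T(g, Z) = 2 + Z**2 + 13*g (T(g, Z) = (13*g + Z**2) + 2 = (Z**2 + 13*g) + 2 = 2 + Z**2 + 13*g)
Y*(-74 + T(11, 10)) = -4701*(-74 + (2 + 10**2 + 13*11))/395 = -4701*(-74 + (2 + 100 + 143))/395 = -4701*(-74 + 245)/395 = -4701/395*171 = -803871/395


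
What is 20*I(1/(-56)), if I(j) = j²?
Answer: 5/784 ≈ 0.0063775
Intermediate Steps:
20*I(1/(-56)) = 20*(1/(-56))² = 20*(-1/56)² = 20*(1/3136) = 5/784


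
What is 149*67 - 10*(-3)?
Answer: 10013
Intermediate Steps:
149*67 - 10*(-3) = 9983 + 30 = 10013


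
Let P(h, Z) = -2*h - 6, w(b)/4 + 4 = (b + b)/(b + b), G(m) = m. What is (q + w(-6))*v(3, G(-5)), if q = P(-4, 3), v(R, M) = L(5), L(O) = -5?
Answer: 50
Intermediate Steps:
v(R, M) = -5
w(b) = -12 (w(b) = -16 + 4*((b + b)/(b + b)) = -16 + 4*((2*b)/((2*b))) = -16 + 4*((2*b)*(1/(2*b))) = -16 + 4*1 = -16 + 4 = -12)
P(h, Z) = -6 - 2*h
q = 2 (q = -6 - 2*(-4) = -6 + 8 = 2)
(q + w(-6))*v(3, G(-5)) = (2 - 12)*(-5) = -10*(-5) = 50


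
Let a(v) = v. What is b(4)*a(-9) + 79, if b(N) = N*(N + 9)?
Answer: -389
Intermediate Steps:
b(N) = N*(9 + N)
b(4)*a(-9) + 79 = (4*(9 + 4))*(-9) + 79 = (4*13)*(-9) + 79 = 52*(-9) + 79 = -468 + 79 = -389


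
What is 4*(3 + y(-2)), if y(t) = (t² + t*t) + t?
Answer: 36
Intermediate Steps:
y(t) = t + 2*t² (y(t) = (t² + t²) + t = 2*t² + t = t + 2*t²)
4*(3 + y(-2)) = 4*(3 - 2*(1 + 2*(-2))) = 4*(3 - 2*(1 - 4)) = 4*(3 - 2*(-3)) = 4*(3 + 6) = 4*9 = 36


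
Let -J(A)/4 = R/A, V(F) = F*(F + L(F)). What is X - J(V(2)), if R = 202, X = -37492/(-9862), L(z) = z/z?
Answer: 2048362/14793 ≈ 138.47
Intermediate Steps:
L(z) = 1
X = 18746/4931 (X = -37492*(-1/9862) = 18746/4931 ≈ 3.8017)
V(F) = F*(1 + F) (V(F) = F*(F + 1) = F*(1 + F))
J(A) = -808/A
X - J(V(2)) = 18746/4931 - (-808)/(2*(1 + 2)) = 18746/4931 - (-808)/(2*3) = 18746/4931 - (-808)/6 = 18746/4931 - 1*(-404/3) = 18746/4931 + 404/3 = 2048362/14793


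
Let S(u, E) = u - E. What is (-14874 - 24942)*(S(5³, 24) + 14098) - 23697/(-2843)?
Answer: -1607282589015/2843 ≈ -5.6535e+8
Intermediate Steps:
(-14874 - 24942)*(S(5³, 24) + 14098) - 23697/(-2843) = (-14874 - 24942)*((5³ - 1*24) + 14098) - 23697/(-2843) = -39816*((125 - 24) + 14098) - 23697*(-1)/2843 = -39816*(101 + 14098) - 1*(-23697/2843) = -39816*14199 + 23697/2843 = -565347384 + 23697/2843 = -1607282589015/2843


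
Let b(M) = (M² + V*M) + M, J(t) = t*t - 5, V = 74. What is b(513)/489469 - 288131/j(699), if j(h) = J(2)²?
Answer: -141030890795/489469 ≈ -2.8813e+5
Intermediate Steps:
J(t) = -5 + t² (J(t) = t² - 5 = -5 + t²)
j(h) = 1 (j(h) = (-5 + 2²)² = (-5 + 4)² = (-1)² = 1)
b(M) = M² + 75*M (b(M) = (M² + 74*M) + M = M² + 75*M)
b(513)/489469 - 288131/j(699) = (513*(75 + 513))/489469 - 288131/1 = (513*588)*(1/489469) - 288131*1 = 301644*(1/489469) - 288131 = 301644/489469 - 288131 = -141030890795/489469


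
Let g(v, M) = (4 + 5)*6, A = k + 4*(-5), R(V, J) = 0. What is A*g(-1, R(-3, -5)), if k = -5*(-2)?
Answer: -540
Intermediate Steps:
k = 10
A = -10 (A = 10 + 4*(-5) = 10 - 20 = -10)
g(v, M) = 54 (g(v, M) = 9*6 = 54)
A*g(-1, R(-3, -5)) = -10*54 = -540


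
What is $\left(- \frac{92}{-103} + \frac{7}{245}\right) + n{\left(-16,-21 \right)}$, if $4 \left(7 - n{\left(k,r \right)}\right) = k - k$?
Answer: $\frac{28558}{3605} \approx 7.9218$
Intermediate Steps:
$n{\left(k,r \right)} = 7$ ($n{\left(k,r \right)} = 7 - \frac{k - k}{4} = 7 - 0 = 7 + 0 = 7$)
$\left(- \frac{92}{-103} + \frac{7}{245}\right) + n{\left(-16,-21 \right)} = \left(- \frac{92}{-103} + \frac{7}{245}\right) + 7 = \left(\left(-92\right) \left(- \frac{1}{103}\right) + 7 \cdot \frac{1}{245}\right) + 7 = \left(\frac{92}{103} + \frac{1}{35}\right) + 7 = \frac{3323}{3605} + 7 = \frac{28558}{3605}$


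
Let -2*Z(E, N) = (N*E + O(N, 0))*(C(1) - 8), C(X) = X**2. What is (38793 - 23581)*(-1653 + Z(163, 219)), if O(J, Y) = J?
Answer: 1887094236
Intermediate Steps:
Z(E, N) = 7*N/2 + 7*E*N/2 (Z(E, N) = -(N*E + N)*(1**2 - 8)/2 = -(E*N + N)*(1 - 8)/2 = -(N + E*N)*(-7)/2 = -(-7*N - 7*E*N)/2 = 7*N/2 + 7*E*N/2)
(38793 - 23581)*(-1653 + Z(163, 219)) = (38793 - 23581)*(-1653 + (7/2)*219*(1 + 163)) = 15212*(-1653 + (7/2)*219*164) = 15212*(-1653 + 125706) = 15212*124053 = 1887094236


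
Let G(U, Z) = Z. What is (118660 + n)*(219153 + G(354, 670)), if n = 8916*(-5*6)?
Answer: -32714058860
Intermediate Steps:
n = -267480 (n = 8916*(-30) = -267480)
(118660 + n)*(219153 + G(354, 670)) = (118660 - 267480)*(219153 + 670) = -148820*219823 = -32714058860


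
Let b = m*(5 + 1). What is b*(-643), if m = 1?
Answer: -3858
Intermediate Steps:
b = 6 (b = 1*(5 + 1) = 1*6 = 6)
b*(-643) = 6*(-643) = -3858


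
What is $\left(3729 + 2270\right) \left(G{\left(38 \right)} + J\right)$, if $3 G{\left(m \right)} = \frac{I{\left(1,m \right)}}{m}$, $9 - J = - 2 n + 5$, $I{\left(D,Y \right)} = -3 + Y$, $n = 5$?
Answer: $\frac{9784369}{114} \approx 85828.0$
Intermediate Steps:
$J = 14$ ($J = 9 - \left(\left(-2\right) 5 + 5\right) = 9 - \left(-10 + 5\right) = 9 - -5 = 9 + 5 = 14$)
$G{\left(m \right)} = \frac{-3 + m}{3 m}$ ($G{\left(m \right)} = \frac{\left(-3 + m\right) \frac{1}{m}}{3} = \frac{\frac{1}{m} \left(-3 + m\right)}{3} = \frac{-3 + m}{3 m}$)
$\left(3729 + 2270\right) \left(G{\left(38 \right)} + J\right) = \left(3729 + 2270\right) \left(\frac{-3 + 38}{3 \cdot 38} + 14\right) = 5999 \left(\frac{1}{3} \cdot \frac{1}{38} \cdot 35 + 14\right) = 5999 \left(\frac{35}{114} + 14\right) = 5999 \cdot \frac{1631}{114} = \frac{9784369}{114}$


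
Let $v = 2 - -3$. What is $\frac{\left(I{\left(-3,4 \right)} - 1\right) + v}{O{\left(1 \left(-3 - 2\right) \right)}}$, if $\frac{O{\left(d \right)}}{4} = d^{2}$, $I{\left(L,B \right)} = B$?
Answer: $\frac{2}{25} \approx 0.08$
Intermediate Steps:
$v = 5$ ($v = 2 + 3 = 5$)
$O{\left(d \right)} = 4 d^{2}$
$\frac{\left(I{\left(-3,4 \right)} - 1\right) + v}{O{\left(1 \left(-3 - 2\right) \right)}} = \frac{\left(4 - 1\right) + 5}{4 \left(1 \left(-3 - 2\right)\right)^{2}} = \frac{3 + 5}{4 \left(1 \left(-3 + \left(-3 + 1\right)\right)\right)^{2}} = \frac{8}{4 \left(1 \left(-3 - 2\right)\right)^{2}} = \frac{8}{4 \left(1 \left(-5\right)\right)^{2}} = \frac{8}{4 \left(-5\right)^{2}} = \frac{8}{4 \cdot 25} = \frac{8}{100} = 8 \cdot \frac{1}{100} = \frac{2}{25}$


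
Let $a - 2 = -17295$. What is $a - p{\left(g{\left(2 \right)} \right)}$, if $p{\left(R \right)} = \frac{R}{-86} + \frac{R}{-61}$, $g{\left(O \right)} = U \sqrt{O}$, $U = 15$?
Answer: $-17293 + \frac{2205 \sqrt{2}}{5246} \approx -17292.0$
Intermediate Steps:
$a = -17293$ ($a = 2 - 17295 = -17293$)
$g{\left(O \right)} = 15 \sqrt{O}$
$p{\left(R \right)} = - \frac{147 R}{5246}$ ($p{\left(R \right)} = R \left(- \frac{1}{86}\right) + R \left(- \frac{1}{61}\right) = - \frac{R}{86} - \frac{R}{61} = - \frac{147 R}{5246}$)
$a - p{\left(g{\left(2 \right)} \right)} = -17293 - - \frac{147 \cdot 15 \sqrt{2}}{5246} = -17293 - - \frac{2205 \sqrt{2}}{5246} = -17293 + \frac{2205 \sqrt{2}}{5246}$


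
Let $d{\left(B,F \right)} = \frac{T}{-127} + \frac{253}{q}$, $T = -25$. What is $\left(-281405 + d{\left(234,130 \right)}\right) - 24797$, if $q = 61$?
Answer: $- \frac{2372113238}{7747} \approx -3.062 \cdot 10^{5}$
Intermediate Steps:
$d{\left(B,F \right)} = \frac{33656}{7747}$ ($d{\left(B,F \right)} = - \frac{25}{-127} + \frac{253}{61} = \left(-25\right) \left(- \frac{1}{127}\right) + 253 \cdot \frac{1}{61} = \frac{25}{127} + \frac{253}{61} = \frac{33656}{7747}$)
$\left(-281405 + d{\left(234,130 \right)}\right) - 24797 = \left(-281405 + \frac{33656}{7747}\right) - 24797 = - \frac{2180010879}{7747} - 24797 = - \frac{2372113238}{7747}$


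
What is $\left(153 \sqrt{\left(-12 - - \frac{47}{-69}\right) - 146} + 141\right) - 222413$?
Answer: $-222272 + \frac{51 i \sqrt{755481}}{23} \approx -2.2227 \cdot 10^{5} + 1927.3 i$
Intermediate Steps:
$\left(153 \sqrt{\left(-12 - - \frac{47}{-69}\right) - 146} + 141\right) - 222413 = \left(153 \sqrt{\left(-12 - \left(-47\right) \left(- \frac{1}{69}\right)\right) - 146} + 141\right) - 222413 = \left(153 \sqrt{\left(-12 - \frac{47}{69}\right) - 146} + 141\right) - 222413 = \left(153 \sqrt{- \frac{875}{69} - 146} + 141\right) - 222413 = \left(153 \sqrt{- \frac{10949}{69}} + 141\right) - 222413 = \left(153 \frac{i \sqrt{755481}}{69} + 141\right) - 222413 = \left(\frac{51 i \sqrt{755481}}{23} + 141\right) - 222413 = \left(141 + \frac{51 i \sqrt{755481}}{23}\right) - 222413 = -222272 + \frac{51 i \sqrt{755481}}{23}$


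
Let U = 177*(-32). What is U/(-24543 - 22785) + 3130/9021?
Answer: 2075329/4447353 ≈ 0.46664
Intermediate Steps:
U = -5664
U/(-24543 - 22785) + 3130/9021 = -5664/(-24543 - 22785) + 3130/9021 = -5664/(-47328) + 3130*(1/9021) = -5664*(-1/47328) + 3130/9021 = 59/493 + 3130/9021 = 2075329/4447353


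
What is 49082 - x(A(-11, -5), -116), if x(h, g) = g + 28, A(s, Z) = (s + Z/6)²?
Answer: 49170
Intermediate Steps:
A(s, Z) = (s + Z/6)² (A(s, Z) = (s + Z*(⅙))² = (s + Z/6)²)
x(h, g) = 28 + g
49082 - x(A(-11, -5), -116) = 49082 - (28 - 116) = 49082 - 1*(-88) = 49082 + 88 = 49170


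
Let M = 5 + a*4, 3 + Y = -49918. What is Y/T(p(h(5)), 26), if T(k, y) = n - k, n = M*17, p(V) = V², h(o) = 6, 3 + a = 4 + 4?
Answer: -49921/389 ≈ -128.33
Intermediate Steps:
a = 5 (a = -3 + (4 + 4) = -3 + 8 = 5)
Y = -49921 (Y = -3 - 49918 = -49921)
M = 25 (M = 5 + 5*4 = 5 + 20 = 25)
n = 425 (n = 25*17 = 425)
T(k, y) = 425 - k
Y/T(p(h(5)), 26) = -49921/(425 - 1*6²) = -49921/(425 - 1*36) = -49921/(425 - 36) = -49921/389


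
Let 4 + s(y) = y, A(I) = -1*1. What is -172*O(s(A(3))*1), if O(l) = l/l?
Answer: -172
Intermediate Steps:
A(I) = -1
s(y) = -4 + y
O(l) = 1
-172*O(s(A(3))*1) = -172*1 = -172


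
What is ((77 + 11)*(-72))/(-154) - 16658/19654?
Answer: 2771873/68789 ≈ 40.295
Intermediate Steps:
((77 + 11)*(-72))/(-154) - 16658/19654 = (88*(-72))*(-1/154) - 16658*1/19654 = -6336*(-1/154) - 8329/9827 = 288/7 - 8329/9827 = 2771873/68789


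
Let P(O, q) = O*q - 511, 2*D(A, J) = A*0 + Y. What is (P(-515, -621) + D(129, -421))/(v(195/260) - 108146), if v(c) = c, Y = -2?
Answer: -1277212/432581 ≈ -2.9525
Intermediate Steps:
D(A, J) = -1 (D(A, J) = (A*0 - 2)/2 = (0 - 2)/2 = (½)*(-2) = -1)
P(O, q) = -511 + O*q
(P(-515, -621) + D(129, -421))/(v(195/260) - 108146) = ((-511 - 515*(-621)) - 1)/(195/260 - 108146) = ((-511 + 319815) - 1)/(195*(1/260) - 108146) = (319304 - 1)/(¾ - 108146) = 319303/(-432581/4) = 319303*(-4/432581) = -1277212/432581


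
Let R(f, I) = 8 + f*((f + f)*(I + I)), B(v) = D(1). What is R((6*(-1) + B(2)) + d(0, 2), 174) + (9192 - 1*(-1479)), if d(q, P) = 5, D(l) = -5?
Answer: 35735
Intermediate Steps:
B(v) = -5
R(f, I) = 8 + 4*I*f**2 (R(f, I) = 8 + f*((2*f)*(2*I)) = 8 + f*(4*I*f) = 8 + 4*I*f**2)
R((6*(-1) + B(2)) + d(0, 2), 174) + (9192 - 1*(-1479)) = (8 + 4*174*((6*(-1) - 5) + 5)**2) + (9192 - 1*(-1479)) = (8 + 4*174*((-6 - 5) + 5)**2) + (9192 + 1479) = (8 + 4*174*(-11 + 5)**2) + 10671 = (8 + 4*174*(-6)**2) + 10671 = (8 + 4*174*36) + 10671 = (8 + 25056) + 10671 = 25064 + 10671 = 35735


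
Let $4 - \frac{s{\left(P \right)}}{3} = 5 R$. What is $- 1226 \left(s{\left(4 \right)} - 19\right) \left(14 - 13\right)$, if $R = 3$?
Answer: $63752$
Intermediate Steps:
$s{\left(P \right)} = -33$ ($s{\left(P \right)} = 12 - 3 \cdot 5 \cdot 3 = 12 - 45 = -33$)
$- 1226 \left(s{\left(4 \right)} - 19\right) \left(14 - 13\right) = - 1226 \left(-33 - 19\right) \left(14 - 13\right) = - 1226 \left(\left(-52\right) 1\right) = \left(-1226\right) \left(-52\right) = 63752$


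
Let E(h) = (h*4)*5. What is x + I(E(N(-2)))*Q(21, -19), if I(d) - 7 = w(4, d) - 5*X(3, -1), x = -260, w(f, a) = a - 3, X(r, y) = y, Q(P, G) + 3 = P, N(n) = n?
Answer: -818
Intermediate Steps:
Q(P, G) = -3 + P
w(f, a) = -3 + a
E(h) = 20*h (E(h) = (4*h)*5 = 20*h)
I(d) = 9 + d (I(d) = 7 + ((-3 + d) - 5*(-1)) = 7 + ((-3 + d) + 5) = 7 + (2 + d) = 9 + d)
x + I(E(N(-2)))*Q(21, -19) = -260 + (9 + 20*(-2))*(-3 + 21) = -260 + (9 - 40)*18 = -260 - 31*18 = -260 - 558 = -818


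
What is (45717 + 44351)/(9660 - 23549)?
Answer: -90068/13889 ≈ -6.4848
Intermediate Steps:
(45717 + 44351)/(9660 - 23549) = 90068/(-13889) = 90068*(-1/13889) = -90068/13889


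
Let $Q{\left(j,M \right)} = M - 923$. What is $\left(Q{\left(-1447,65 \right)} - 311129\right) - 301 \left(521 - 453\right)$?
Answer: $-332455$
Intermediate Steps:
$Q{\left(j,M \right)} = -923 + M$ ($Q{\left(j,M \right)} = M - 923 = -923 + M$)
$\left(Q{\left(-1447,65 \right)} - 311129\right) - 301 \left(521 - 453\right) = \left(\left(-923 + 65\right) - 311129\right) - 301 \left(521 - 453\right) = \left(-858 - 311129\right) - 20468 = -311987 - 20468 = -332455$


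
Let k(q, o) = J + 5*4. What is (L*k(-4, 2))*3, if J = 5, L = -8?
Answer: -600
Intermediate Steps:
k(q, o) = 25 (k(q, o) = 5 + 5*4 = 5 + 20 = 25)
(L*k(-4, 2))*3 = -8*25*3 = -200*3 = -600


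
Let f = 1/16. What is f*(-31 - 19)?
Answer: -25/8 ≈ -3.1250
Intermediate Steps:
f = 1/16 ≈ 0.062500
f*(-31 - 19) = (-31 - 19)/16 = (1/16)*(-50) = -25/8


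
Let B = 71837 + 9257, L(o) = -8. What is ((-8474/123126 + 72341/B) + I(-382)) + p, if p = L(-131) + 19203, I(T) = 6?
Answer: 95862988826027/4992389922 ≈ 19202.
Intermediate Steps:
B = 81094
p = 19195 (p = -8 + 19203 = 19195)
((-8474/123126 + 72341/B) + I(-382)) + p = ((-8474/123126 + 72341/81094) + 6) + 19195 = ((-8474*1/123126 + 72341*(1/81094)) + 6) + 19195 = ((-4237/61563 + 72341/81094) + 6) + 19195 = (4109933705/4992389922 + 6) + 19195 = 34064273237/4992389922 + 19195 = 95862988826027/4992389922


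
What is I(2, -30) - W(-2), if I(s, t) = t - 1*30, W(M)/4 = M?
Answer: -52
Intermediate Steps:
W(M) = 4*M
I(s, t) = -30 + t (I(s, t) = t - 30 = -30 + t)
I(2, -30) - W(-2) = (-30 - 30) - 4*(-2) = -60 - 1*(-8) = -60 + 8 = -52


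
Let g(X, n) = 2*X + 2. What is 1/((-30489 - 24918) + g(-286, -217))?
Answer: -1/55977 ≈ -1.7864e-5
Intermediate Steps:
g(X, n) = 2 + 2*X
1/((-30489 - 24918) + g(-286, -217)) = 1/((-30489 - 24918) + (2 + 2*(-286))) = 1/(-55407 + (2 - 572)) = 1/(-55407 - 570) = 1/(-55977) = -1/55977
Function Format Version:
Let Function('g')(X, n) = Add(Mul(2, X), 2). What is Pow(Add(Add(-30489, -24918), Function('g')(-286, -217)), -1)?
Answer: Rational(-1, 55977) ≈ -1.7864e-5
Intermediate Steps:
Function('g')(X, n) = Add(2, Mul(2, X))
Pow(Add(Add(-30489, -24918), Function('g')(-286, -217)), -1) = Pow(Add(Add(-30489, -24918), Add(2, Mul(2, -286))), -1) = Pow(Add(-55407, Add(2, -572)), -1) = Pow(Add(-55407, -570), -1) = Pow(-55977, -1) = Rational(-1, 55977)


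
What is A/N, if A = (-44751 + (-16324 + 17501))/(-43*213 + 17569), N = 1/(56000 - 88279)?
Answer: 703262573/4205 ≈ 1.6724e+5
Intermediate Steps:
N = -1/32279 (N = 1/(-32279) = -1/32279 ≈ -3.0980e-5)
A = -21787/4205 (A = (-44751 + 1177)/(-9159 + 17569) = -43574/8410 = -43574*1/8410 = -21787/4205 ≈ -5.1812)
A/N = -21787/(4205*(-1/32279)) = -21787/4205*(-32279) = 703262573/4205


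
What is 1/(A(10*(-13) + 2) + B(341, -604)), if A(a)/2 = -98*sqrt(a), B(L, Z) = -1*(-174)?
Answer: 87/2473762 + 392*I*sqrt(2)/1236881 ≈ 3.5169e-5 + 0.0004482*I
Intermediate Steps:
B(L, Z) = 174
A(a) = -196*sqrt(a) (A(a) = 2*(-98*sqrt(a)) = -196*sqrt(a))
1/(A(10*(-13) + 2) + B(341, -604)) = 1/(-196*sqrt(10*(-13) + 2) + 174) = 1/(-196*sqrt(-130 + 2) + 174) = 1/(-1568*I*sqrt(2) + 174) = 1/(174 - 1568*I*sqrt(2))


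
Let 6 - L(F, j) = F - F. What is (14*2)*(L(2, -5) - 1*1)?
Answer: 140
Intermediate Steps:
L(F, j) = 6 (L(F, j) = 6 - (F - F) = 6 - 1*0 = 6 + 0 = 6)
(14*2)*(L(2, -5) - 1*1) = (14*2)*(6 - 1*1) = 28*(6 - 1) = 28*5 = 140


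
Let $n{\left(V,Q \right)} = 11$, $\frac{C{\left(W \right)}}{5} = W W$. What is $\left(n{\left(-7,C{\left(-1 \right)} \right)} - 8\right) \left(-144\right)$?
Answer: $-432$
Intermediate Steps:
$C{\left(W \right)} = 5 W^{2}$ ($C{\left(W \right)} = 5 W W = 5 W^{2}$)
$\left(n{\left(-7,C{\left(-1 \right)} \right)} - 8\right) \left(-144\right) = \left(11 - 8\right) \left(-144\right) = 3 \left(-144\right) = -432$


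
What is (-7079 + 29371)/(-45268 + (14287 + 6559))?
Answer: -11146/12211 ≈ -0.91278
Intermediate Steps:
(-7079 + 29371)/(-45268 + (14287 + 6559)) = 22292/(-45268 + 20846) = 22292/(-24422) = 22292*(-1/24422) = -11146/12211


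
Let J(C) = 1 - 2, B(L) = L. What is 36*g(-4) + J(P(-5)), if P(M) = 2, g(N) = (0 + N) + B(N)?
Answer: -289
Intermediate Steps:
g(N) = 2*N (g(N) = (0 + N) + N = N + N = 2*N)
J(C) = -1
36*g(-4) + J(P(-5)) = 36*(2*(-4)) - 1 = 36*(-8) - 1 = -288 - 1 = -289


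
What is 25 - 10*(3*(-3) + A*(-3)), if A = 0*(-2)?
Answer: 115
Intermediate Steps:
A = 0
25 - 10*(3*(-3) + A*(-3)) = 25 - 10*(3*(-3) + 0*(-3)) = 25 - 10*(-9 + 0) = 25 - 10*(-9) = 25 + 90 = 115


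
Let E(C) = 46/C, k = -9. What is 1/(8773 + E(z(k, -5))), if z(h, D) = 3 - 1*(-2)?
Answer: 5/43911 ≈ 0.00011387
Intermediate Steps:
z(h, D) = 5 (z(h, D) = 3 + 2 = 5)
1/(8773 + E(z(k, -5))) = 1/(8773 + 46/5) = 1/(43911/5) = 5/43911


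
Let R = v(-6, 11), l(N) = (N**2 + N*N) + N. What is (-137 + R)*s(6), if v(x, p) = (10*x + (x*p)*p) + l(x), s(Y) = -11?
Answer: 9427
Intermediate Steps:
l(N) = N + 2*N**2 (l(N) = (N**2 + N**2) + N = 2*N**2 + N = N + 2*N**2)
v(x, p) = 10*x + x*p**2 + x*(1 + 2*x) (v(x, p) = (10*x + (x*p)*p) + x*(1 + 2*x) = (10*x + (p*x)*p) + x*(1 + 2*x) = (10*x + x*p**2) + x*(1 + 2*x) = 10*x + x*p**2 + x*(1 + 2*x))
R = -720 (R = -6*(11 + 11**2 + 2*(-6)) = -6*(11 + 121 - 12) = -6*120 = -720)
(-137 + R)*s(6) = (-137 - 720)*(-11) = -857*(-11) = 9427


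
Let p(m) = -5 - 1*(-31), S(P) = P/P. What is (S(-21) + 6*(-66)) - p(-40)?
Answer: -421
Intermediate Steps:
S(P) = 1
p(m) = 26 (p(m) = -5 + 31 = 26)
(S(-21) + 6*(-66)) - p(-40) = (1 + 6*(-66)) - 1*26 = (1 - 396) - 26 = -395 - 26 = -421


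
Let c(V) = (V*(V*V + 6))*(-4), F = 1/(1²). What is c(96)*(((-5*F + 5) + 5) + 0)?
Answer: -17706240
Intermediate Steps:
F = 1 (F = 1/1 = 1)
c(V) = -4*V*(6 + V²) (c(V) = (V*(V² + 6))*(-4) = (V*(6 + V²))*(-4) = -4*V*(6 + V²))
c(96)*(((-5*F + 5) + 5) + 0) = (-4*96*(6 + 96²))*(((-5*1 + 5) + 5) + 0) = (-4*96*(6 + 9216))*(((-5 + 5) + 5) + 0) = (-4*96*9222)*((0 + 5) + 0) = -3541248*(5 + 0) = -3541248*5 = -17706240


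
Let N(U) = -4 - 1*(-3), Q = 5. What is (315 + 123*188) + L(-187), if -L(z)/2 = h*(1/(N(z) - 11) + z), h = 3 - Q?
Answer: 68072/3 ≈ 22691.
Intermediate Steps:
N(U) = -1 (N(U) = -4 + 3 = -1)
h = -2 (h = 3 - 1*5 = 3 - 5 = -2)
L(z) = -⅓ + 4*z (L(z) = -(-4)*(1/(-1 - 11) + z) = -(-4)*(1/(-12) + z) = -(-4)*(-1/12 + z) = -2*(⅙ - 2*z) = -⅓ + 4*z)
(315 + 123*188) + L(-187) = (315 + 123*188) + (-⅓ + 4*(-187)) = (315 + 23124) + (-⅓ - 748) = 23439 - 2245/3 = 68072/3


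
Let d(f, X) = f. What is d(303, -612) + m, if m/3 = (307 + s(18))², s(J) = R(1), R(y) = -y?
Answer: 281211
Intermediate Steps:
s(J) = -1 (s(J) = -1*1 = -1)
m = 280908 (m = 3*(307 - 1)² = 3*306² = 3*93636 = 280908)
d(303, -612) + m = 303 + 280908 = 281211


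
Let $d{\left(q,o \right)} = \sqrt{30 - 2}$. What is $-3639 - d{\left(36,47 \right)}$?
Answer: $-3639 - 2 \sqrt{7} \approx -3644.3$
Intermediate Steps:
$d{\left(q,o \right)} = 2 \sqrt{7}$ ($d{\left(q,o \right)} = \sqrt{28} = 2 \sqrt{7}$)
$-3639 - d{\left(36,47 \right)} = -3639 - 2 \sqrt{7}$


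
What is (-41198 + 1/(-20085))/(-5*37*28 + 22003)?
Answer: -827461831/337889955 ≈ -2.4489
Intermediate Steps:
(-41198 + 1/(-20085))/(-5*37*28 + 22003) = (-41198 - 1/20085)/(-185*28 + 22003) = -827461831/(20085*(-5180 + 22003)) = -827461831/20085/16823 = -827461831/20085*1/16823 = -827461831/337889955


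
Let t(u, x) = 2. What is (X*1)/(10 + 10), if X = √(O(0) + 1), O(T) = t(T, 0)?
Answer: √3/20 ≈ 0.086603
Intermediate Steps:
O(T) = 2
X = √3 (X = √(2 + 1) = √3 ≈ 1.7320)
(X*1)/(10 + 10) = (√3*1)/(10 + 10) = √3/20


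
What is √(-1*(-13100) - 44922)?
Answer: I*√31822 ≈ 178.39*I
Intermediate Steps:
√(-1*(-13100) - 44922) = √(13100 - 44922) = √(-31822) = I*√31822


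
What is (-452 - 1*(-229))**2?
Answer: 49729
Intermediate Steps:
(-452 - 1*(-229))**2 = (-452 + 229)**2 = (-223)**2 = 49729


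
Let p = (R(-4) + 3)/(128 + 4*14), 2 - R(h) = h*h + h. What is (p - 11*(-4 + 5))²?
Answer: 4124961/33856 ≈ 121.84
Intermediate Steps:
R(h) = 2 - h - h² (R(h) = 2 - (h*h + h) = 2 - (h² + h) = 2 - (h + h²) = 2 + (-h - h²) = 2 - h - h²)
p = -7/184 (p = ((2 - 1*(-4) - 1*(-4)²) + 3)/(128 + 4*14) = ((2 + 4 - 1*16) + 3)/(128 + 56) = ((2 + 4 - 16) + 3)/184 = (-10 + 3)*(1/184) = -7*1/184 = -7/184 ≈ -0.038043)
(p - 11*(-4 + 5))² = (-7/184 - 11*(-4 + 5))² = (-7/184 - 11*1)² = (-7/184 - 11)² = (-2031/184)² = 4124961/33856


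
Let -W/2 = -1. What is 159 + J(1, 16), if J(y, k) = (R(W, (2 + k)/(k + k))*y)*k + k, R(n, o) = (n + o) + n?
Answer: 248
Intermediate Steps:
W = 2 (W = -2*(-1) = 2)
R(n, o) = o + 2*n
J(y, k) = k + k*y*(4 + (2 + k)/(2*k)) (J(y, k) = (((2 + k)/(k + k) + 2*2)*y)*k + k = (((2 + k)/((2*k)) + 4)*y)*k + k = (((2 + k)*(1/(2*k)) + 4)*y)*k + k = (((2 + k)/(2*k) + 4)*y)*k + k = ((4 + (2 + k)/(2*k))*y)*k + k = (y*(4 + (2 + k)/(2*k)))*k + k = k*y*(4 + (2 + k)/(2*k)) + k = k + k*y*(4 + (2 + k)/(2*k)))
159 + J(1, 16) = 159 + (16 + 1 + (9/2)*16*1) = 159 + (16 + 1 + 72) = 159 + 89 = 248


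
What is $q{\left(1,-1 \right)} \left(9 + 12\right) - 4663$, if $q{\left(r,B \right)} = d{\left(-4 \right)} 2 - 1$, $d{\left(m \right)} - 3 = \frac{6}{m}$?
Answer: $-4621$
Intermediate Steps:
$d{\left(m \right)} = 3 + \frac{6}{m}$
$q{\left(r,B \right)} = 2$ ($q{\left(r,B \right)} = \left(3 + \frac{6}{-4}\right) 2 - 1 = \left(3 + 6 \left(- \frac{1}{4}\right)\right) 2 - 1 = \left(3 - \frac{3}{2}\right) 2 - 1 = \frac{3}{2} \cdot 2 - 1 = 3 - 1 = 2$)
$q{\left(1,-1 \right)} \left(9 + 12\right) - 4663 = 2 \left(9 + 12\right) - 4663 = 2 \cdot 21 - 4663 = 42 - 4663 = -4621$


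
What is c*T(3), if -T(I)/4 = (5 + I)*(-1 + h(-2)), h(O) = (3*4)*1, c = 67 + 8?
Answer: -26400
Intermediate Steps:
c = 75
h(O) = 12 (h(O) = 12*1 = 12)
T(I) = -220 - 44*I (T(I) = -4*(5 + I)*(-1 + 12) = -4*(5 + I)*11 = -4*(55 + 11*I) = -220 - 44*I)
c*T(3) = 75*(-220 - 44*3) = 75*(-220 - 132) = 75*(-352) = -26400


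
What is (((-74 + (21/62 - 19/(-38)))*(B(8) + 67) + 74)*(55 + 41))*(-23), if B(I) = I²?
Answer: 650949312/31 ≈ 2.0998e+7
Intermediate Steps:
(((-74 + (21/62 - 19/(-38)))*(B(8) + 67) + 74)*(55 + 41))*(-23) = (((-74 + (21/62 - 19/(-38)))*(8² + 67) + 74)*(55 + 41))*(-23) = (((-74 + (21*(1/62) - 19*(-1/38)))*(64 + 67) + 74)*96)*(-23) = (((-74 + (21/62 + ½))*131 + 74)*96)*(-23) = (((-74 + 26/31)*131 + 74)*96)*(-23) = ((-2268/31*131 + 74)*96)*(-23) = ((-297108/31 + 74)*96)*(-23) = -294814/31*96*(-23) = -28302144/31*(-23) = 650949312/31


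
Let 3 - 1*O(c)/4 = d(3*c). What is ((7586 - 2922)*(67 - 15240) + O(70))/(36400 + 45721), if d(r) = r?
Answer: -70767700/82121 ≈ -861.75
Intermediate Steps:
O(c) = 12 - 12*c
((7586 - 2922)*(67 - 15240) + O(70))/(36400 + 45721) = ((7586 - 2922)*(67 - 15240) + (12 - 12*70))/(36400 + 45721) = (4664*(-15173) + (12 - 840))/82121 = (-70766872 - 828)*(1/82121) = -70767700*1/82121 = -70767700/82121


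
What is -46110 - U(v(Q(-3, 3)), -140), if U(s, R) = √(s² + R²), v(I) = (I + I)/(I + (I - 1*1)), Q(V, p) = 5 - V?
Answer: -46110 - 4*√275641/15 ≈ -46250.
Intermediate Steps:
v(I) = 2*I/(-1 + 2*I) (v(I) = (2*I)/(I + (I - 1)) = (2*I)/(I + (-1 + I)) = (2*I)/(-1 + 2*I) = 2*I/(-1 + 2*I))
U(s, R) = √(R² + s²)
-46110 - U(v(Q(-3, 3)), -140) = -46110 - √((-140)² + (2*(5 - 1*(-3))/(-1 + 2*(5 - 1*(-3))))²) = -46110 - √(19600 + (2*(5 + 3)/(-1 + 2*(5 + 3)))²) = -46110 - √(19600 + (2*8/(-1 + 2*8))²) = -46110 - √(19600 + (2*8/(-1 + 16))²) = -46110 - √(19600 + (2*8/15)²) = -46110 - √(19600 + (2*8*(1/15))²) = -46110 - √(19600 + (16/15)²) = -46110 - √(19600 + 256/225) = -46110 - √(4410256/225) = -46110 - 4*√275641/15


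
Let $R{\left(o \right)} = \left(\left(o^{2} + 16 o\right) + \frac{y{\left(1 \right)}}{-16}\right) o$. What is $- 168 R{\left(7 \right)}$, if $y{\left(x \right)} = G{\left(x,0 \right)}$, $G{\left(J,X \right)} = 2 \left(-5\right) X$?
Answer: $-189336$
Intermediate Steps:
$G{\left(J,X \right)} = - 10 X$
$y{\left(x \right)} = 0$ ($y{\left(x \right)} = \left(-10\right) 0 = 0$)
$R{\left(o \right)} = o \left(o^{2} + 16 o\right)$ ($R{\left(o \right)} = \left(\left(o^{2} + 16 o\right) + \frac{0}{-16}\right) o = \left(\left(o^{2} + 16 o\right) + 0 \left(- \frac{1}{16}\right)\right) o = \left(\left(o^{2} + 16 o\right) + 0\right) o = \left(o^{2} + 16 o\right) o = o \left(o^{2} + 16 o\right)$)
$- 168 R{\left(7 \right)} = - 168 \cdot 7^{2} \left(16 + 7\right) = - 168 \cdot 49 \cdot 23 = \left(-168\right) 1127 = -189336$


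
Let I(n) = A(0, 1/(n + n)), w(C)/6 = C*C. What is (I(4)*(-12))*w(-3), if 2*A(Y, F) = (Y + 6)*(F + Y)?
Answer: -243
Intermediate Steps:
w(C) = 6*C**2 (w(C) = 6*(C*C) = 6*C**2)
A(Y, F) = (6 + Y)*(F + Y)/2 (A(Y, F) = ((Y + 6)*(F + Y))/2 = ((6 + Y)*(F + Y))/2 = (6 + Y)*(F + Y)/2)
I(n) = 3/(2*n) (I(n) = (1/2)*0**2 + 3/(n + n) + 3*0 + (1/2)*0/(n + n) = (1/2)*0 + 3/((2*n)) + 0 + (1/2)*0/(2*n) = 0 + 3*(1/(2*n)) + 0 + (1/2)*(1/(2*n))*0 = 0 + 3/(2*n) + 0 + 0 = 3/(2*n))
(I(4)*(-12))*w(-3) = (((3/2)/4)*(-12))*(6*(-3)**2) = (((3/2)*(1/4))*(-12))*(6*9) = ((3/8)*(-12))*54 = -9/2*54 = -243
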